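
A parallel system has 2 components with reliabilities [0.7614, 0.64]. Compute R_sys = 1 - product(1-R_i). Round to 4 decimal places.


Components: [0.7614, 0.64]
(1 - 0.7614) = 0.2386, running product = 0.2386
(1 - 0.64) = 0.36, running product = 0.0859
Product of (1-R_i) = 0.0859
R_sys = 1 - 0.0859 = 0.9141

0.9141


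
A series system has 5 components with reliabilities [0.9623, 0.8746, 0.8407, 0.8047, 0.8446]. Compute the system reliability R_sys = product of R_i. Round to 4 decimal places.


Components: [0.9623, 0.8746, 0.8407, 0.8047, 0.8446]
After component 1 (R=0.9623): product = 0.9623
After component 2 (R=0.8746): product = 0.8416
After component 3 (R=0.8407): product = 0.7076
After component 4 (R=0.8047): product = 0.5694
After component 5 (R=0.8446): product = 0.4809
R_sys = 0.4809

0.4809


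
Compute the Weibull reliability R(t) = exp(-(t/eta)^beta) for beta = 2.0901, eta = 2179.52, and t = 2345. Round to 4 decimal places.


beta = 2.0901, eta = 2179.52, t = 2345
t/eta = 2345 / 2179.52 = 1.0759
(t/eta)^beta = 1.0759^2.0901 = 1.1653
R(t) = exp(-1.1653)
R(t) = 0.3118

0.3118


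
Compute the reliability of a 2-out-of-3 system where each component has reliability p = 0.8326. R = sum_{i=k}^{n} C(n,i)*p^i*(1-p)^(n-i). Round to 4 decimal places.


k = 2, n = 3, p = 0.8326
i=2: C(3,2)=3 * 0.8326^2 * 0.1674^1 = 0.3481
i=3: C(3,3)=1 * 0.8326^3 * 0.1674^0 = 0.5772
R = sum of terms = 0.9253

0.9253


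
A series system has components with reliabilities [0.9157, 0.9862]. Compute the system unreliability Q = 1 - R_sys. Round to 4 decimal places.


Components: [0.9157, 0.9862]
After component 1: product = 0.9157
After component 2: product = 0.9031
R_sys = 0.9031
Q = 1 - 0.9031 = 0.0969

0.0969


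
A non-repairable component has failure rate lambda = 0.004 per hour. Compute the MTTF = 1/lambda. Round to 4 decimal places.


lambda = 0.004
MTTF = 1 / 0.004
MTTF = 250.0

250.0


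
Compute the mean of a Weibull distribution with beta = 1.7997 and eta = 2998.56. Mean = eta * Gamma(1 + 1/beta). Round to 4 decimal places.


beta = 1.7997, eta = 2998.56
1/beta = 0.5556
1 + 1/beta = 1.5556
Gamma(1.5556) = 0.8893
Mean = 2998.56 * 0.8893
Mean = 2666.6012

2666.6012


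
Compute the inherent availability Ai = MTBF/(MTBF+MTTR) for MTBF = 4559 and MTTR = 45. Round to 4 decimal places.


MTBF = 4559
MTTR = 45
MTBF + MTTR = 4604
Ai = 4559 / 4604
Ai = 0.9902

0.9902


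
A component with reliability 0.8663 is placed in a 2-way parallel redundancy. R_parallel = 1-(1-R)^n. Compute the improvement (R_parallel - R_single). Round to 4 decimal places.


R_single = 0.8663, n = 2
1 - R_single = 0.1337
(1 - R_single)^n = 0.1337^2 = 0.0179
R_parallel = 1 - 0.0179 = 0.9821
Improvement = 0.9821 - 0.8663
Improvement = 0.1158

0.1158


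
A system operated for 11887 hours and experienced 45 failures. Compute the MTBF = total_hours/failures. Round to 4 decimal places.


total_hours = 11887
failures = 45
MTBF = 11887 / 45
MTBF = 264.1556

264.1556


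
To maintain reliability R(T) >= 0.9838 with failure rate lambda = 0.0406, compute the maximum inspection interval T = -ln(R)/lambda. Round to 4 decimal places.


R_target = 0.9838
lambda = 0.0406
-ln(0.9838) = 0.0163
T = 0.0163 / 0.0406
T = 0.4023

0.4023


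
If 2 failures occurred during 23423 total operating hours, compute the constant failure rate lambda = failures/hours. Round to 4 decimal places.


failures = 2
total_hours = 23423
lambda = 2 / 23423
lambda = 0.0001

0.0001


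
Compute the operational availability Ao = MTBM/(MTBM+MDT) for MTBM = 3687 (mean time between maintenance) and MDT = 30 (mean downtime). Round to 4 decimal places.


MTBM = 3687
MDT = 30
MTBM + MDT = 3717
Ao = 3687 / 3717
Ao = 0.9919

0.9919


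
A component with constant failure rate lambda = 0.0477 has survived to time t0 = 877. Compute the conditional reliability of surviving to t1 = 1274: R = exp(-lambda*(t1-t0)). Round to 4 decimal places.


lambda = 0.0477
t0 = 877, t1 = 1274
t1 - t0 = 397
lambda * (t1-t0) = 0.0477 * 397 = 18.9369
R = exp(-18.9369)
R = 0.0

0.0


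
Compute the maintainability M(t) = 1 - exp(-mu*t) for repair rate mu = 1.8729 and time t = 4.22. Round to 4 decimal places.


mu = 1.8729, t = 4.22
mu * t = 1.8729 * 4.22 = 7.9036
exp(-7.9036) = 0.0004
M(t) = 1 - 0.0004
M(t) = 0.9996

0.9996


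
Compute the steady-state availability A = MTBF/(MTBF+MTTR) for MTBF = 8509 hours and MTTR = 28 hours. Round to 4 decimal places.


MTBF = 8509
MTTR = 28
MTBF + MTTR = 8537
A = 8509 / 8537
A = 0.9967

0.9967


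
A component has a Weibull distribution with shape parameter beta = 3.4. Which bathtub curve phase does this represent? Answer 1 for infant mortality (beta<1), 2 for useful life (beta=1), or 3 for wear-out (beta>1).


beta = 3.4
Compare beta to 1:
beta < 1 => infant mortality (phase 1)
beta = 1 => useful life (phase 2)
beta > 1 => wear-out (phase 3)
Since beta = 3.4, this is wear-out (increasing failure rate)
Phase = 3

3


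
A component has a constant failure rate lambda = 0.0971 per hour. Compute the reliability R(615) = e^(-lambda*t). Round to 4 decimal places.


lambda = 0.0971
t = 615
lambda * t = 59.7165
R(t) = e^(-59.7165)
R(t) = 0.0

0.0


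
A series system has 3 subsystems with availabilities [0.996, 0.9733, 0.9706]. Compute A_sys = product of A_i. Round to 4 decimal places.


Subsystems: [0.996, 0.9733, 0.9706]
After subsystem 1 (A=0.996): product = 0.996
After subsystem 2 (A=0.9733): product = 0.9694
After subsystem 3 (A=0.9706): product = 0.9409
A_sys = 0.9409

0.9409


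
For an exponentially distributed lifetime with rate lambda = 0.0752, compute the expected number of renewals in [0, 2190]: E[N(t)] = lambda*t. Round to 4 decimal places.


lambda = 0.0752
t = 2190
E[N(t)] = lambda * t
E[N(t)] = 0.0752 * 2190
E[N(t)] = 164.688

164.688


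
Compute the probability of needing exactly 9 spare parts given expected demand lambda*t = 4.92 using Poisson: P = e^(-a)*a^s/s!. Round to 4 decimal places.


a = 4.92, s = 9
e^(-a) = e^(-4.92) = 0.0073
a^s = 4.92^9 = 1689218.8727
s! = 362880
P = 0.0073 * 1689218.8727 / 362880
P = 0.034

0.034


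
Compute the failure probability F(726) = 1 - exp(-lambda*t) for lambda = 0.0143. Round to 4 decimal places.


lambda = 0.0143, t = 726
lambda * t = 10.3818
exp(-10.3818) = 0.0
F(t) = 1 - 0.0
F(t) = 1.0

1.0


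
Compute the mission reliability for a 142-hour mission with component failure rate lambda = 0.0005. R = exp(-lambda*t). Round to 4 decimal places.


lambda = 0.0005
mission_time = 142
lambda * t = 0.0005 * 142 = 0.071
R = exp(-0.071)
R = 0.9315

0.9315


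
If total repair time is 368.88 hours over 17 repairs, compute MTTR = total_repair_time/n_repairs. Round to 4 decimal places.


total_repair_time = 368.88
n_repairs = 17
MTTR = 368.88 / 17
MTTR = 21.6988

21.6988


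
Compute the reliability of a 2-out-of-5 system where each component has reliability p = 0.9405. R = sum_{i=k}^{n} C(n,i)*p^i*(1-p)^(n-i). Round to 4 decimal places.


k = 2, n = 5, p = 0.9405
i=2: C(5,2)=10 * 0.9405^2 * 0.0595^3 = 0.0019
i=3: C(5,3)=10 * 0.9405^3 * 0.0595^2 = 0.0295
i=4: C(5,4)=5 * 0.9405^4 * 0.0595^1 = 0.2328
i=5: C(5,5)=1 * 0.9405^5 * 0.0595^0 = 0.7359
R = sum of terms = 0.9999

0.9999


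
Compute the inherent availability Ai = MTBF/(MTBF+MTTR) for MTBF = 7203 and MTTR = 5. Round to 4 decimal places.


MTBF = 7203
MTTR = 5
MTBF + MTTR = 7208
Ai = 7203 / 7208
Ai = 0.9993

0.9993


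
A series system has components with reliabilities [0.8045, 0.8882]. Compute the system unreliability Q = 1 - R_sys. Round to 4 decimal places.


Components: [0.8045, 0.8882]
After component 1: product = 0.8045
After component 2: product = 0.7146
R_sys = 0.7146
Q = 1 - 0.7146 = 0.2854

0.2854


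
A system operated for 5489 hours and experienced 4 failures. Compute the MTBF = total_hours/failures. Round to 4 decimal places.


total_hours = 5489
failures = 4
MTBF = 5489 / 4
MTBF = 1372.25

1372.25


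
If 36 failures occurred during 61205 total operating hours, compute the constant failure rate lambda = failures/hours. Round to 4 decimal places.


failures = 36
total_hours = 61205
lambda = 36 / 61205
lambda = 0.0006

0.0006


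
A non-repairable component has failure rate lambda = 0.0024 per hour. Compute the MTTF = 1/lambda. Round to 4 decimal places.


lambda = 0.0024
MTTF = 1 / 0.0024
MTTF = 416.6667

416.6667


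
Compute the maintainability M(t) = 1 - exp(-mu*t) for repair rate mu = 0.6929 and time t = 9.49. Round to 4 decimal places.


mu = 0.6929, t = 9.49
mu * t = 0.6929 * 9.49 = 6.5756
exp(-6.5756) = 0.0014
M(t) = 1 - 0.0014
M(t) = 0.9986

0.9986


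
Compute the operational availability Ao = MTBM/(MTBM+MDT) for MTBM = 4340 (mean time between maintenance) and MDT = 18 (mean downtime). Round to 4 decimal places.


MTBM = 4340
MDT = 18
MTBM + MDT = 4358
Ao = 4340 / 4358
Ao = 0.9959

0.9959


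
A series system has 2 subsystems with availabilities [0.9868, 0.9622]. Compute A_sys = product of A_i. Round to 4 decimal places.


Subsystems: [0.9868, 0.9622]
After subsystem 1 (A=0.9868): product = 0.9868
After subsystem 2 (A=0.9622): product = 0.9495
A_sys = 0.9495

0.9495


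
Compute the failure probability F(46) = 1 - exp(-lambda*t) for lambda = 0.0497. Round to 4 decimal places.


lambda = 0.0497, t = 46
lambda * t = 2.2862
exp(-2.2862) = 0.1017
F(t) = 1 - 0.1017
F(t) = 0.8983

0.8983


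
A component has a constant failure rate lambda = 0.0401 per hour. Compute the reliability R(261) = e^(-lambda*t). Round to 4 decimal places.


lambda = 0.0401
t = 261
lambda * t = 10.4661
R(t) = e^(-10.4661)
R(t) = 0.0

0.0


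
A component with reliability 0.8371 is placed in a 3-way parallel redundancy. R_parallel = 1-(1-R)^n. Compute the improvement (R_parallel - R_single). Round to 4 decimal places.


R_single = 0.8371, n = 3
1 - R_single = 0.1629
(1 - R_single)^n = 0.1629^3 = 0.0043
R_parallel = 1 - 0.0043 = 0.9957
Improvement = 0.9957 - 0.8371
Improvement = 0.1586

0.1586


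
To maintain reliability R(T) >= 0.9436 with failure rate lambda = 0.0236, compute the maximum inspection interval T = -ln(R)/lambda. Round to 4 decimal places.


R_target = 0.9436
lambda = 0.0236
-ln(0.9436) = 0.0581
T = 0.0581 / 0.0236
T = 2.4599

2.4599


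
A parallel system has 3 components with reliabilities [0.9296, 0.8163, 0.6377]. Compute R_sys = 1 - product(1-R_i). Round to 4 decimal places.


Components: [0.9296, 0.8163, 0.6377]
(1 - 0.9296) = 0.0704, running product = 0.0704
(1 - 0.8163) = 0.1837, running product = 0.0129
(1 - 0.6377) = 0.3623, running product = 0.0047
Product of (1-R_i) = 0.0047
R_sys = 1 - 0.0047 = 0.9953

0.9953


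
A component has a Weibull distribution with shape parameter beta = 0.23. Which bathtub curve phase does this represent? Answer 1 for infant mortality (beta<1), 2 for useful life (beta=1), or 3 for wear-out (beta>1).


beta = 0.23
Compare beta to 1:
beta < 1 => infant mortality (phase 1)
beta = 1 => useful life (phase 2)
beta > 1 => wear-out (phase 3)
Since beta = 0.23, this is infant mortality (decreasing failure rate)
Phase = 1

1


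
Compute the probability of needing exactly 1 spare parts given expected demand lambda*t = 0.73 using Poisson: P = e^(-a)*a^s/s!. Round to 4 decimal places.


a = 0.73, s = 1
e^(-a) = e^(-0.73) = 0.4819
a^s = 0.73^1 = 0.73
s! = 1
P = 0.4819 * 0.73 / 1
P = 0.3518

0.3518


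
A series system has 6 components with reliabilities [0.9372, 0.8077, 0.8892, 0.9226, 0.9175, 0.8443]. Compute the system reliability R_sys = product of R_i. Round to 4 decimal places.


Components: [0.9372, 0.8077, 0.8892, 0.9226, 0.9175, 0.8443]
After component 1 (R=0.9372): product = 0.9372
After component 2 (R=0.8077): product = 0.757
After component 3 (R=0.8892): product = 0.6731
After component 4 (R=0.9226): product = 0.621
After component 5 (R=0.9175): product = 0.5698
After component 6 (R=0.8443): product = 0.4811
R_sys = 0.4811

0.4811


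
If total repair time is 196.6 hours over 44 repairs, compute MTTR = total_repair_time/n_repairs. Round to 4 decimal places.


total_repair_time = 196.6
n_repairs = 44
MTTR = 196.6 / 44
MTTR = 4.4682

4.4682


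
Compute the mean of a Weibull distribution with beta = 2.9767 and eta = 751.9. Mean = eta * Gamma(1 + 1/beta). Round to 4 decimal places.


beta = 2.9767, eta = 751.9
1/beta = 0.3359
1 + 1/beta = 1.3359
Gamma(1.3359) = 0.8927
Mean = 751.9 * 0.8927
Mean = 671.2025

671.2025


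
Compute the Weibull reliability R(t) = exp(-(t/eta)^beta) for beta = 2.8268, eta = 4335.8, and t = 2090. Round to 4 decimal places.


beta = 2.8268, eta = 4335.8, t = 2090
t/eta = 2090 / 4335.8 = 0.482
(t/eta)^beta = 0.482^2.8268 = 0.1271
R(t) = exp(-0.1271)
R(t) = 0.8807

0.8807


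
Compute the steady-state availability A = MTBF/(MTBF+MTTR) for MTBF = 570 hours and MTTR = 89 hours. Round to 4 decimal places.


MTBF = 570
MTTR = 89
MTBF + MTTR = 659
A = 570 / 659
A = 0.8649

0.8649


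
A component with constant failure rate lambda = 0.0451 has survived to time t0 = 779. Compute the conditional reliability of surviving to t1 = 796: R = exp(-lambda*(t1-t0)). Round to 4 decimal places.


lambda = 0.0451
t0 = 779, t1 = 796
t1 - t0 = 17
lambda * (t1-t0) = 0.0451 * 17 = 0.7667
R = exp(-0.7667)
R = 0.4645

0.4645


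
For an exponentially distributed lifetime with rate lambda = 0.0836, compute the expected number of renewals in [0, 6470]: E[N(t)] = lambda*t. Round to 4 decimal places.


lambda = 0.0836
t = 6470
E[N(t)] = lambda * t
E[N(t)] = 0.0836 * 6470
E[N(t)] = 540.892

540.892


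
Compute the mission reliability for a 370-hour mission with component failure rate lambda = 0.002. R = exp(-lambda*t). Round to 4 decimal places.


lambda = 0.002
mission_time = 370
lambda * t = 0.002 * 370 = 0.74
R = exp(-0.74)
R = 0.4771

0.4771


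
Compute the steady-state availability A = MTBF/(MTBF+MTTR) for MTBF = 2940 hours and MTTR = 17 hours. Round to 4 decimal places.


MTBF = 2940
MTTR = 17
MTBF + MTTR = 2957
A = 2940 / 2957
A = 0.9943

0.9943


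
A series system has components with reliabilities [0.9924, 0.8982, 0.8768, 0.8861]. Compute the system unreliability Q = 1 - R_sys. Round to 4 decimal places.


Components: [0.9924, 0.8982, 0.8768, 0.8861]
After component 1: product = 0.9924
After component 2: product = 0.8914
After component 3: product = 0.7816
After component 4: product = 0.6925
R_sys = 0.6925
Q = 1 - 0.6925 = 0.3075

0.3075


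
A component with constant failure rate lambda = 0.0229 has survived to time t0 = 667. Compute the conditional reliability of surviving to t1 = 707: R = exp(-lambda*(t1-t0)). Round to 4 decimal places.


lambda = 0.0229
t0 = 667, t1 = 707
t1 - t0 = 40
lambda * (t1-t0) = 0.0229 * 40 = 0.916
R = exp(-0.916)
R = 0.4001

0.4001


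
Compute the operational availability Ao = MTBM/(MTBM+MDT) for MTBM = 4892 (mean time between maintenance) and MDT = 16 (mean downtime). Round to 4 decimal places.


MTBM = 4892
MDT = 16
MTBM + MDT = 4908
Ao = 4892 / 4908
Ao = 0.9967

0.9967


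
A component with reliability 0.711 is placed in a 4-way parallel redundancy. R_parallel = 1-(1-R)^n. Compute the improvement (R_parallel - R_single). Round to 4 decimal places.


R_single = 0.711, n = 4
1 - R_single = 0.289
(1 - R_single)^n = 0.289^4 = 0.007
R_parallel = 1 - 0.007 = 0.993
Improvement = 0.993 - 0.711
Improvement = 0.282

0.282


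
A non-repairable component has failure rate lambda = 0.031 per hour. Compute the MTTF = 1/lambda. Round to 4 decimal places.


lambda = 0.031
MTTF = 1 / 0.031
MTTF = 32.2581

32.2581


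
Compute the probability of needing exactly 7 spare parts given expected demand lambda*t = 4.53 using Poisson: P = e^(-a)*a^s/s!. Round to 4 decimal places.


a = 4.53, s = 7
e^(-a) = e^(-4.53) = 0.0108
a^s = 4.53^7 = 39146.002
s! = 5040
P = 0.0108 * 39146.002 / 5040
P = 0.0837

0.0837


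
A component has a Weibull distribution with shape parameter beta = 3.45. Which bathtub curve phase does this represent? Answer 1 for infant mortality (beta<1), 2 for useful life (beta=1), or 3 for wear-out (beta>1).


beta = 3.45
Compare beta to 1:
beta < 1 => infant mortality (phase 1)
beta = 1 => useful life (phase 2)
beta > 1 => wear-out (phase 3)
Since beta = 3.45, this is wear-out (increasing failure rate)
Phase = 3

3


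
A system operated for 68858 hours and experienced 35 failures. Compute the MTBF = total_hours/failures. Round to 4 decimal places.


total_hours = 68858
failures = 35
MTBF = 68858 / 35
MTBF = 1967.3714

1967.3714


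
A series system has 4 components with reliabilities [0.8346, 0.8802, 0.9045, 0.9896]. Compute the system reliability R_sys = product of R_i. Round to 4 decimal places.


Components: [0.8346, 0.8802, 0.9045, 0.9896]
After component 1 (R=0.8346): product = 0.8346
After component 2 (R=0.8802): product = 0.7346
After component 3 (R=0.9045): product = 0.6645
After component 4 (R=0.9896): product = 0.6575
R_sys = 0.6575

0.6575


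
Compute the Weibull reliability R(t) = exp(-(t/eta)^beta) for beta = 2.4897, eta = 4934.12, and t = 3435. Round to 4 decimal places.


beta = 2.4897, eta = 4934.12, t = 3435
t/eta = 3435 / 4934.12 = 0.6962
(t/eta)^beta = 0.6962^2.4897 = 0.4059
R(t) = exp(-0.4059)
R(t) = 0.6664

0.6664


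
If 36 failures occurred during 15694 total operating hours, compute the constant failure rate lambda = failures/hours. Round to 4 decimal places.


failures = 36
total_hours = 15694
lambda = 36 / 15694
lambda = 0.0023

0.0023


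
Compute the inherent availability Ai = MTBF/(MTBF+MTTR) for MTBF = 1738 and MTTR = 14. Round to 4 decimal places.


MTBF = 1738
MTTR = 14
MTBF + MTTR = 1752
Ai = 1738 / 1752
Ai = 0.992

0.992


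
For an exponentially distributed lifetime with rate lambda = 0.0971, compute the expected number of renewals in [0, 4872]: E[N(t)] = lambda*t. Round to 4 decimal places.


lambda = 0.0971
t = 4872
E[N(t)] = lambda * t
E[N(t)] = 0.0971 * 4872
E[N(t)] = 473.0712

473.0712


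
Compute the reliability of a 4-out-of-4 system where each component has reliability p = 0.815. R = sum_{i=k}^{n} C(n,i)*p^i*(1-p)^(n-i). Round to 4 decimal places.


k = 4, n = 4, p = 0.815
i=4: C(4,4)=1 * 0.815^4 * 0.185^0 = 0.4412
R = sum of terms = 0.4412

0.4412


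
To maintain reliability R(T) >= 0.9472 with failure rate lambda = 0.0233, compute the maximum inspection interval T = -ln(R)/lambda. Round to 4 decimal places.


R_target = 0.9472
lambda = 0.0233
-ln(0.9472) = 0.0542
T = 0.0542 / 0.0233
T = 2.3281

2.3281


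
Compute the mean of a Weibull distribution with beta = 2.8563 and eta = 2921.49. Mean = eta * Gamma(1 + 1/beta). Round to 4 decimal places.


beta = 2.8563, eta = 2921.49
1/beta = 0.3501
1 + 1/beta = 1.3501
Gamma(1.3501) = 0.8911
Mean = 2921.49 * 0.8911
Mean = 2603.4594

2603.4594


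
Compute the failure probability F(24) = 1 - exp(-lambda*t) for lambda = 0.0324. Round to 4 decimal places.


lambda = 0.0324, t = 24
lambda * t = 0.7776
exp(-0.7776) = 0.4595
F(t) = 1 - 0.4595
F(t) = 0.5405

0.5405


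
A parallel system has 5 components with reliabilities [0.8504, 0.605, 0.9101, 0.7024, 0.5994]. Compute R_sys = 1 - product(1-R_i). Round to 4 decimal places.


Components: [0.8504, 0.605, 0.9101, 0.7024, 0.5994]
(1 - 0.8504) = 0.1496, running product = 0.1496
(1 - 0.605) = 0.395, running product = 0.0591
(1 - 0.9101) = 0.0899, running product = 0.0053
(1 - 0.7024) = 0.2976, running product = 0.0016
(1 - 0.5994) = 0.4006, running product = 0.0006
Product of (1-R_i) = 0.0006
R_sys = 1 - 0.0006 = 0.9994

0.9994


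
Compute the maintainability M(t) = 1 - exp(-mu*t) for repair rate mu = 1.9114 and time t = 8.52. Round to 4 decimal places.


mu = 1.9114, t = 8.52
mu * t = 1.9114 * 8.52 = 16.2851
exp(-16.2851) = 0.0
M(t) = 1 - 0.0
M(t) = 1.0

1.0


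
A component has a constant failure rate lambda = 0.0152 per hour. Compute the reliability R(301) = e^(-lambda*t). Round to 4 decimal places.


lambda = 0.0152
t = 301
lambda * t = 4.5752
R(t) = e^(-4.5752)
R(t) = 0.0103

0.0103


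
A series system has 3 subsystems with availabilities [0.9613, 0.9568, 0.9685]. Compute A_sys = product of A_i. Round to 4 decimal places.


Subsystems: [0.9613, 0.9568, 0.9685]
After subsystem 1 (A=0.9613): product = 0.9613
After subsystem 2 (A=0.9568): product = 0.9198
After subsystem 3 (A=0.9685): product = 0.8908
A_sys = 0.8908

0.8908


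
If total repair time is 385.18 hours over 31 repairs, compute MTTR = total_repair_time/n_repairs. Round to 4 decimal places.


total_repair_time = 385.18
n_repairs = 31
MTTR = 385.18 / 31
MTTR = 12.4252

12.4252


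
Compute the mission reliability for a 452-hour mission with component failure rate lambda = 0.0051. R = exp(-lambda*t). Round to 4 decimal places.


lambda = 0.0051
mission_time = 452
lambda * t = 0.0051 * 452 = 2.3052
R = exp(-2.3052)
R = 0.0997

0.0997


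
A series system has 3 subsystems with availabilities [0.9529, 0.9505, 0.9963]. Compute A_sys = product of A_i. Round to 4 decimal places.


Subsystems: [0.9529, 0.9505, 0.9963]
After subsystem 1 (A=0.9529): product = 0.9529
After subsystem 2 (A=0.9505): product = 0.9057
After subsystem 3 (A=0.9963): product = 0.9024
A_sys = 0.9024

0.9024


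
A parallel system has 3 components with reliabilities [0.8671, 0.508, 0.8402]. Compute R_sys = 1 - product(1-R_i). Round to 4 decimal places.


Components: [0.8671, 0.508, 0.8402]
(1 - 0.8671) = 0.1329, running product = 0.1329
(1 - 0.508) = 0.492, running product = 0.0654
(1 - 0.8402) = 0.1598, running product = 0.0104
Product of (1-R_i) = 0.0104
R_sys = 1 - 0.0104 = 0.9896

0.9896


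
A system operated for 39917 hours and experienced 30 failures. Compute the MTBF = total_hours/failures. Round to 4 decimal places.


total_hours = 39917
failures = 30
MTBF = 39917 / 30
MTBF = 1330.5667

1330.5667


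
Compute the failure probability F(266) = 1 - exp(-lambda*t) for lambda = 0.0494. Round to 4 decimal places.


lambda = 0.0494, t = 266
lambda * t = 13.1404
exp(-13.1404) = 0.0
F(t) = 1 - 0.0
F(t) = 1.0

1.0


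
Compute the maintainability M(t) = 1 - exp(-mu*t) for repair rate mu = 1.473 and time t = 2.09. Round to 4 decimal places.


mu = 1.473, t = 2.09
mu * t = 1.473 * 2.09 = 3.0786
exp(-3.0786) = 0.046
M(t) = 1 - 0.046
M(t) = 0.954

0.954


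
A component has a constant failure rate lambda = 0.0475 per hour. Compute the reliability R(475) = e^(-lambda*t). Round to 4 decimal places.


lambda = 0.0475
t = 475
lambda * t = 22.5625
R(t) = e^(-22.5625)
R(t) = 0.0

0.0


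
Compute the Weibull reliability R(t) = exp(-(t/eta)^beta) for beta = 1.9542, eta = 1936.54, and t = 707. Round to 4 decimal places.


beta = 1.9542, eta = 1936.54, t = 707
t/eta = 707 / 1936.54 = 0.3651
(t/eta)^beta = 0.3651^1.9542 = 0.1396
R(t) = exp(-0.1396)
R(t) = 0.8697

0.8697


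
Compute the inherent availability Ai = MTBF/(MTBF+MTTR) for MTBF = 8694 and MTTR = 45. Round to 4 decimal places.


MTBF = 8694
MTTR = 45
MTBF + MTTR = 8739
Ai = 8694 / 8739
Ai = 0.9949

0.9949


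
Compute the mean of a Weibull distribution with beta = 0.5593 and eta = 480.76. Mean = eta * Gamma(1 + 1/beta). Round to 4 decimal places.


beta = 0.5593, eta = 480.76
1/beta = 1.7879
1 + 1/beta = 2.7879
Gamma(2.7879) = 1.6596
Mean = 480.76 * 1.6596
Mean = 797.8917

797.8917


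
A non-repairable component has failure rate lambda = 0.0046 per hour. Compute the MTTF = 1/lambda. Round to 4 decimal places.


lambda = 0.0046
MTTF = 1 / 0.0046
MTTF = 217.3913

217.3913


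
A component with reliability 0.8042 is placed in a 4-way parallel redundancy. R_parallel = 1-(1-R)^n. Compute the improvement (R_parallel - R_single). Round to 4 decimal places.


R_single = 0.8042, n = 4
1 - R_single = 0.1958
(1 - R_single)^n = 0.1958^4 = 0.0015
R_parallel = 1 - 0.0015 = 0.9985
Improvement = 0.9985 - 0.8042
Improvement = 0.1943

0.1943


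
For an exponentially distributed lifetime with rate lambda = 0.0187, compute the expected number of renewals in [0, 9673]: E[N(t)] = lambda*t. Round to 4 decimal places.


lambda = 0.0187
t = 9673
E[N(t)] = lambda * t
E[N(t)] = 0.0187 * 9673
E[N(t)] = 180.8851

180.8851


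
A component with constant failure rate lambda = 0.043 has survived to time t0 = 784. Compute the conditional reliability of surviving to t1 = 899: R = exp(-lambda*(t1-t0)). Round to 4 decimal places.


lambda = 0.043
t0 = 784, t1 = 899
t1 - t0 = 115
lambda * (t1-t0) = 0.043 * 115 = 4.945
R = exp(-4.945)
R = 0.0071

0.0071


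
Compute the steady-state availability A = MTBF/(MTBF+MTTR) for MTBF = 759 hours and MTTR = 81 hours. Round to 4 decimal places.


MTBF = 759
MTTR = 81
MTBF + MTTR = 840
A = 759 / 840
A = 0.9036

0.9036


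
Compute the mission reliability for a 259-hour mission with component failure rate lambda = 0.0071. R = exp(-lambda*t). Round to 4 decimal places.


lambda = 0.0071
mission_time = 259
lambda * t = 0.0071 * 259 = 1.8389
R = exp(-1.8389)
R = 0.159

0.159


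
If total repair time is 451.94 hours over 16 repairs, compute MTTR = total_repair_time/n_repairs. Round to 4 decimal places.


total_repair_time = 451.94
n_repairs = 16
MTTR = 451.94 / 16
MTTR = 28.2462

28.2462


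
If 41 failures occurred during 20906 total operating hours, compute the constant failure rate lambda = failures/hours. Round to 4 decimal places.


failures = 41
total_hours = 20906
lambda = 41 / 20906
lambda = 0.002

0.002


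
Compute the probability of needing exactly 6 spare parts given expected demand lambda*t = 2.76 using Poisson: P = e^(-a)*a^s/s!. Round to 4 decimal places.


a = 2.76, s = 6
e^(-a) = e^(-2.76) = 0.0633
a^s = 2.76^6 = 442.0328
s! = 720
P = 0.0633 * 442.0328 / 720
P = 0.0389

0.0389


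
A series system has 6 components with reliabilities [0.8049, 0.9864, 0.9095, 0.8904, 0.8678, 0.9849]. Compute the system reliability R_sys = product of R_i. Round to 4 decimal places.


Components: [0.8049, 0.9864, 0.9095, 0.8904, 0.8678, 0.9849]
After component 1 (R=0.8049): product = 0.8049
After component 2 (R=0.9864): product = 0.794
After component 3 (R=0.9095): product = 0.7221
After component 4 (R=0.8904): product = 0.643
After component 5 (R=0.8678): product = 0.558
After component 6 (R=0.9849): product = 0.5495
R_sys = 0.5495

0.5495


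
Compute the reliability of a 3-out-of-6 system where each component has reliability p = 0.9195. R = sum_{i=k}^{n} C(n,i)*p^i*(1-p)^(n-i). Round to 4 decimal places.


k = 3, n = 6, p = 0.9195
i=3: C(6,3)=20 * 0.9195^3 * 0.0805^3 = 0.0081
i=4: C(6,4)=15 * 0.9195^4 * 0.0805^2 = 0.0695
i=5: C(6,5)=6 * 0.9195^5 * 0.0805^1 = 0.3175
i=6: C(6,6)=1 * 0.9195^6 * 0.0805^0 = 0.6044
R = sum of terms = 0.9994

0.9994


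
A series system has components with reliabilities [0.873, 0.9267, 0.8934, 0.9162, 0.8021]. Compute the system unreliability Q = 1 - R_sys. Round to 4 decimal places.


Components: [0.873, 0.9267, 0.8934, 0.9162, 0.8021]
After component 1: product = 0.873
After component 2: product = 0.809
After component 3: product = 0.7228
After component 4: product = 0.6622
After component 5: product = 0.5312
R_sys = 0.5312
Q = 1 - 0.5312 = 0.4688

0.4688


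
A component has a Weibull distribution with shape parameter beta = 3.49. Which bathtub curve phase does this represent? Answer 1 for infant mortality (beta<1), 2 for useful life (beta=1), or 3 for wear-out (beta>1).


beta = 3.49
Compare beta to 1:
beta < 1 => infant mortality (phase 1)
beta = 1 => useful life (phase 2)
beta > 1 => wear-out (phase 3)
Since beta = 3.49, this is wear-out (increasing failure rate)
Phase = 3

3


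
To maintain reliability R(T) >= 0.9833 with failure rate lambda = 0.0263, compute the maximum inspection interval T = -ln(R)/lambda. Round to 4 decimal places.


R_target = 0.9833
lambda = 0.0263
-ln(0.9833) = 0.0168
T = 0.0168 / 0.0263
T = 0.6403

0.6403


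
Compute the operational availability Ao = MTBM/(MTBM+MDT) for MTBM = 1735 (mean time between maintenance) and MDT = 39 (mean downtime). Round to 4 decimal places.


MTBM = 1735
MDT = 39
MTBM + MDT = 1774
Ao = 1735 / 1774
Ao = 0.978

0.978


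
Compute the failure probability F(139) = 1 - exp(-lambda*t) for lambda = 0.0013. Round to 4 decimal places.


lambda = 0.0013, t = 139
lambda * t = 0.1807
exp(-0.1807) = 0.8347
F(t) = 1 - 0.8347
F(t) = 0.1653

0.1653


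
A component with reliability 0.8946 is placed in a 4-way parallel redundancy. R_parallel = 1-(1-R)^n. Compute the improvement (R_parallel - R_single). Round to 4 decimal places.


R_single = 0.8946, n = 4
1 - R_single = 0.1054
(1 - R_single)^n = 0.1054^4 = 0.0001
R_parallel = 1 - 0.0001 = 0.9999
Improvement = 0.9999 - 0.8946
Improvement = 0.1053

0.1053


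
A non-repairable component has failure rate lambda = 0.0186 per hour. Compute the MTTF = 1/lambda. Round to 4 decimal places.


lambda = 0.0186
MTTF = 1 / 0.0186
MTTF = 53.7634

53.7634


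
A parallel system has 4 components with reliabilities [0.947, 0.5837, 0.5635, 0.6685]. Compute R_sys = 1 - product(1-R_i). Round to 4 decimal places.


Components: [0.947, 0.5837, 0.5635, 0.6685]
(1 - 0.947) = 0.053, running product = 0.053
(1 - 0.5837) = 0.4163, running product = 0.0221
(1 - 0.5635) = 0.4365, running product = 0.0096
(1 - 0.6685) = 0.3315, running product = 0.0032
Product of (1-R_i) = 0.0032
R_sys = 1 - 0.0032 = 0.9968

0.9968


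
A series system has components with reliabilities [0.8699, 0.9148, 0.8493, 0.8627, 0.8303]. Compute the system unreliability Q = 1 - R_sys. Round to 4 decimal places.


Components: [0.8699, 0.9148, 0.8493, 0.8627, 0.8303]
After component 1: product = 0.8699
After component 2: product = 0.7958
After component 3: product = 0.6759
After component 4: product = 0.5831
After component 5: product = 0.4841
R_sys = 0.4841
Q = 1 - 0.4841 = 0.5159

0.5159


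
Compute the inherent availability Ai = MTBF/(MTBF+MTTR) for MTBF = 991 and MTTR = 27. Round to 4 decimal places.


MTBF = 991
MTTR = 27
MTBF + MTTR = 1018
Ai = 991 / 1018
Ai = 0.9735

0.9735


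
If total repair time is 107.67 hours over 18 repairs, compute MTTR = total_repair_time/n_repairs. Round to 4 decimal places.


total_repair_time = 107.67
n_repairs = 18
MTTR = 107.67 / 18
MTTR = 5.9817

5.9817


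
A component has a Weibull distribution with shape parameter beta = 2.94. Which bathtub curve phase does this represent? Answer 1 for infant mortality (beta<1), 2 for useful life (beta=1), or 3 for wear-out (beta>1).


beta = 2.94
Compare beta to 1:
beta < 1 => infant mortality (phase 1)
beta = 1 => useful life (phase 2)
beta > 1 => wear-out (phase 3)
Since beta = 2.94, this is wear-out (increasing failure rate)
Phase = 3

3


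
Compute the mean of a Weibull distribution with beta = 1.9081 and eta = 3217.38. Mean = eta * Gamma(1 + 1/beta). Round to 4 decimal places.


beta = 1.9081, eta = 3217.38
1/beta = 0.5241
1 + 1/beta = 1.5241
Gamma(1.5241) = 0.8872
Mean = 3217.38 * 0.8872
Mean = 2854.6037

2854.6037


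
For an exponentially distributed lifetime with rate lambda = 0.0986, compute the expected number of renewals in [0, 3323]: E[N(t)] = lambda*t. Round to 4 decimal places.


lambda = 0.0986
t = 3323
E[N(t)] = lambda * t
E[N(t)] = 0.0986 * 3323
E[N(t)] = 327.6478

327.6478


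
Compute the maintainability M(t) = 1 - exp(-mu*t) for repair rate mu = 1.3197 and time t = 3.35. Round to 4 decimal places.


mu = 1.3197, t = 3.35
mu * t = 1.3197 * 3.35 = 4.421
exp(-4.421) = 0.012
M(t) = 1 - 0.012
M(t) = 0.988

0.988


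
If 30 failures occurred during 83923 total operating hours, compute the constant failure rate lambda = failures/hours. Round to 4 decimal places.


failures = 30
total_hours = 83923
lambda = 30 / 83923
lambda = 0.0004

0.0004


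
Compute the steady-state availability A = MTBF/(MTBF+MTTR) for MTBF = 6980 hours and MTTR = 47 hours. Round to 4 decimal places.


MTBF = 6980
MTTR = 47
MTBF + MTTR = 7027
A = 6980 / 7027
A = 0.9933

0.9933


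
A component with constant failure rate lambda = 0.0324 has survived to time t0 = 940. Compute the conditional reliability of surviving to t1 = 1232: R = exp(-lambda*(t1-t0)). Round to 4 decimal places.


lambda = 0.0324
t0 = 940, t1 = 1232
t1 - t0 = 292
lambda * (t1-t0) = 0.0324 * 292 = 9.4608
R = exp(-9.4608)
R = 0.0001

0.0001


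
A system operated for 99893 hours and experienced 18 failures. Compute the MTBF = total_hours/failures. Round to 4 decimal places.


total_hours = 99893
failures = 18
MTBF = 99893 / 18
MTBF = 5549.6111

5549.6111


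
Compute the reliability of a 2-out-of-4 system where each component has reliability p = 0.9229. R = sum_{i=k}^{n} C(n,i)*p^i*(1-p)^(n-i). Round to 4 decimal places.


k = 2, n = 4, p = 0.9229
i=2: C(4,2)=6 * 0.9229^2 * 0.0771^2 = 0.0304
i=3: C(4,3)=4 * 0.9229^3 * 0.0771^1 = 0.2424
i=4: C(4,4)=1 * 0.9229^4 * 0.0771^0 = 0.7255
R = sum of terms = 0.9983

0.9983


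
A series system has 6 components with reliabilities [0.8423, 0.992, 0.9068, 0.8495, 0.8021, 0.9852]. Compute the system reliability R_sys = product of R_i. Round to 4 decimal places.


Components: [0.8423, 0.992, 0.9068, 0.8495, 0.8021, 0.9852]
After component 1 (R=0.8423): product = 0.8423
After component 2 (R=0.992): product = 0.8356
After component 3 (R=0.9068): product = 0.7577
After component 4 (R=0.8495): product = 0.6437
After component 5 (R=0.8021): product = 0.5163
After component 6 (R=0.9852): product = 0.5086
R_sys = 0.5086

0.5086


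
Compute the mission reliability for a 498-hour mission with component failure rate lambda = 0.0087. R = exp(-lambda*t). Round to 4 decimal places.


lambda = 0.0087
mission_time = 498
lambda * t = 0.0087 * 498 = 4.3326
R = exp(-4.3326)
R = 0.0131

0.0131


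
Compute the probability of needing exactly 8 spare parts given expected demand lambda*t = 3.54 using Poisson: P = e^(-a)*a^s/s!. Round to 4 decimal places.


a = 3.54, s = 8
e^(-a) = e^(-3.54) = 0.029
a^s = 3.54^8 = 24661.8752
s! = 40320
P = 0.029 * 24661.8752 / 40320
P = 0.0177

0.0177


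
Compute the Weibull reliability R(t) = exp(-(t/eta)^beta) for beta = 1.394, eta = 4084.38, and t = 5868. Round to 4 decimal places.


beta = 1.394, eta = 4084.38, t = 5868
t/eta = 5868 / 4084.38 = 1.4367
(t/eta)^beta = 1.4367^1.394 = 1.6572
R(t) = exp(-1.6572)
R(t) = 0.1907

0.1907


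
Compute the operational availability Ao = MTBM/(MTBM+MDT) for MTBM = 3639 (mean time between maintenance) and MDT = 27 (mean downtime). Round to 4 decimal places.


MTBM = 3639
MDT = 27
MTBM + MDT = 3666
Ao = 3639 / 3666
Ao = 0.9926

0.9926


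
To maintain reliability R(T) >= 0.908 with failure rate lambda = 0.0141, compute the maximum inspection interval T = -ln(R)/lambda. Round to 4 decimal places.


R_target = 0.908
lambda = 0.0141
-ln(0.908) = 0.0965
T = 0.0965 / 0.0141
T = 6.8447

6.8447


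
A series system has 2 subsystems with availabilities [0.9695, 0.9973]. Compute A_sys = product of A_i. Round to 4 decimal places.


Subsystems: [0.9695, 0.9973]
After subsystem 1 (A=0.9695): product = 0.9695
After subsystem 2 (A=0.9973): product = 0.9669
A_sys = 0.9669

0.9669


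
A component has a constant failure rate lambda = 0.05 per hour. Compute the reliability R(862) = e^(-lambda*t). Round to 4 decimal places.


lambda = 0.05
t = 862
lambda * t = 43.1
R(t) = e^(-43.1)
R(t) = 0.0

0.0


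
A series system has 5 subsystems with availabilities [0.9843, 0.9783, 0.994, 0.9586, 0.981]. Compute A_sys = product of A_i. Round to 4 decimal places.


Subsystems: [0.9843, 0.9783, 0.994, 0.9586, 0.981]
After subsystem 1 (A=0.9843): product = 0.9843
After subsystem 2 (A=0.9783): product = 0.9629
After subsystem 3 (A=0.994): product = 0.9572
After subsystem 4 (A=0.9586): product = 0.9175
After subsystem 5 (A=0.981): product = 0.9001
A_sys = 0.9001

0.9001


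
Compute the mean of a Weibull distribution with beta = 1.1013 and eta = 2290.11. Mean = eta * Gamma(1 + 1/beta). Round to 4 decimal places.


beta = 1.1013, eta = 2290.11
1/beta = 0.908
1 + 1/beta = 1.908
Gamma(1.908) = 0.9645
Mean = 2290.11 * 0.9645
Mean = 2208.8974

2208.8974


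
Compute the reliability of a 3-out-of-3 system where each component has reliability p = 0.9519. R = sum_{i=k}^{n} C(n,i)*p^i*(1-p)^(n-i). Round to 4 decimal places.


k = 3, n = 3, p = 0.9519
i=3: C(3,3)=1 * 0.9519^3 * 0.0481^0 = 0.8625
R = sum of terms = 0.8625

0.8625


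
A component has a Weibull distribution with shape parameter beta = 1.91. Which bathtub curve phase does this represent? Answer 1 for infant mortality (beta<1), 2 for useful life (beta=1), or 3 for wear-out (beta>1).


beta = 1.91
Compare beta to 1:
beta < 1 => infant mortality (phase 1)
beta = 1 => useful life (phase 2)
beta > 1 => wear-out (phase 3)
Since beta = 1.91, this is wear-out (increasing failure rate)
Phase = 3

3


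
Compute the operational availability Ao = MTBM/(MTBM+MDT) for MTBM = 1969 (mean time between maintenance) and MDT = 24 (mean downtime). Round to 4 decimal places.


MTBM = 1969
MDT = 24
MTBM + MDT = 1993
Ao = 1969 / 1993
Ao = 0.988

0.988


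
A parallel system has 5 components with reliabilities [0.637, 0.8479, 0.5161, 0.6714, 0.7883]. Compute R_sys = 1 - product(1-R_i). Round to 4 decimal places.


Components: [0.637, 0.8479, 0.5161, 0.6714, 0.7883]
(1 - 0.637) = 0.363, running product = 0.363
(1 - 0.8479) = 0.1521, running product = 0.0552
(1 - 0.5161) = 0.4839, running product = 0.0267
(1 - 0.6714) = 0.3286, running product = 0.0088
(1 - 0.7883) = 0.2117, running product = 0.0019
Product of (1-R_i) = 0.0019
R_sys = 1 - 0.0019 = 0.9981

0.9981


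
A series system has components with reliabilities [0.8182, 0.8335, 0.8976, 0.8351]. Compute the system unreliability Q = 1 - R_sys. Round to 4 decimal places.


Components: [0.8182, 0.8335, 0.8976, 0.8351]
After component 1: product = 0.8182
After component 2: product = 0.682
After component 3: product = 0.6121
After component 4: product = 0.5112
R_sys = 0.5112
Q = 1 - 0.5112 = 0.4888

0.4888


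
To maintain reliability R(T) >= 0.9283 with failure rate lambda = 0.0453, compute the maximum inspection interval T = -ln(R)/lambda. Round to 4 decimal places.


R_target = 0.9283
lambda = 0.0453
-ln(0.9283) = 0.0744
T = 0.0744 / 0.0453
T = 1.6424

1.6424


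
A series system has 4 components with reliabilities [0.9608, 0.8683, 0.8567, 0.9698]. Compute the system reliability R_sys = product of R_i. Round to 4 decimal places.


Components: [0.9608, 0.8683, 0.8567, 0.9698]
After component 1 (R=0.9608): product = 0.9608
After component 2 (R=0.8683): product = 0.8343
After component 3 (R=0.8567): product = 0.7147
After component 4 (R=0.9698): product = 0.6931
R_sys = 0.6931

0.6931


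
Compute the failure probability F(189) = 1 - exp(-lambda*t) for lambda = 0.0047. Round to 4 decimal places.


lambda = 0.0047, t = 189
lambda * t = 0.8883
exp(-0.8883) = 0.4114
F(t) = 1 - 0.4114
F(t) = 0.5886

0.5886


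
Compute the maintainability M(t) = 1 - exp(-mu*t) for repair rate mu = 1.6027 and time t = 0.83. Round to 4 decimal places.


mu = 1.6027, t = 0.83
mu * t = 1.6027 * 0.83 = 1.3302
exp(-1.3302) = 0.2644
M(t) = 1 - 0.2644
M(t) = 0.7356

0.7356


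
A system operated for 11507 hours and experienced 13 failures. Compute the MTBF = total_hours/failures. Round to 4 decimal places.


total_hours = 11507
failures = 13
MTBF = 11507 / 13
MTBF = 885.1538

885.1538


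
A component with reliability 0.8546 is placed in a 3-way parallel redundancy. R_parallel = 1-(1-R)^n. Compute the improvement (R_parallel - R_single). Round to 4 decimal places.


R_single = 0.8546, n = 3
1 - R_single = 0.1454
(1 - R_single)^n = 0.1454^3 = 0.0031
R_parallel = 1 - 0.0031 = 0.9969
Improvement = 0.9969 - 0.8546
Improvement = 0.1423

0.1423


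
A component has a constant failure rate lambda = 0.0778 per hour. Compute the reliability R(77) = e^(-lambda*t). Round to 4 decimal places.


lambda = 0.0778
t = 77
lambda * t = 5.9906
R(t) = e^(-5.9906)
R(t) = 0.0025

0.0025
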